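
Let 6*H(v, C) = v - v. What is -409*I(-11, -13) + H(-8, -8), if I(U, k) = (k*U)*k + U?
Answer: 764830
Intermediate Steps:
H(v, C) = 0 (H(v, C) = (v - v)/6 = (1/6)*0 = 0)
I(U, k) = U + U*k**2 (I(U, k) = (U*k)*k + U = U*k**2 + U = U + U*k**2)
-409*I(-11, -13) + H(-8, -8) = -(-4499)*(1 + (-13)**2) + 0 = -(-4499)*(1 + 169) + 0 = -(-4499)*170 + 0 = -409*(-1870) + 0 = 764830 + 0 = 764830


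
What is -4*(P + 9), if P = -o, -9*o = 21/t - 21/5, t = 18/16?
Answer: -5728/135 ≈ -42.430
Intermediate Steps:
t = 9/8 (t = 18*(1/16) = 9/8 ≈ 1.1250)
o = -217/135 (o = -(21/(9/8) - 21/5)/9 = -(21*(8/9) - 21*1/5)/9 = -(56/3 - 21/5)/9 = -1/9*217/15 = -217/135 ≈ -1.6074)
P = 217/135 (P = -1*(-217/135) = 217/135 ≈ 1.6074)
-4*(P + 9) = -4*(217/135 + 9) = -4*1432/135 = -5728/135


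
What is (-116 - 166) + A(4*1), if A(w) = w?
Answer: -278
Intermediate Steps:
(-116 - 166) + A(4*1) = (-116 - 166) + 4*1 = -282 + 4 = -278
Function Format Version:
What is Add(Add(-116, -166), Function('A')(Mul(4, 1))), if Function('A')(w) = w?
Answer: -278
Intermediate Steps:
Add(Add(-116, -166), Function('A')(Mul(4, 1))) = Add(Add(-116, -166), Mul(4, 1)) = Add(-282, 4) = -278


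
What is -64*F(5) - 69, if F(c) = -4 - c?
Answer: 507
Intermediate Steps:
-64*F(5) - 69 = -64*(-4 - 1*5) - 69 = -64*(-4 - 5) - 69 = -64*(-9) - 69 = 576 - 69 = 507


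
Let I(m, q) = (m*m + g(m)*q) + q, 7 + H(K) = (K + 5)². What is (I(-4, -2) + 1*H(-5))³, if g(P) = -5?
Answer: 4913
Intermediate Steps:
H(K) = -7 + (5 + K)² (H(K) = -7 + (K + 5)² = -7 + (5 + K)²)
I(m, q) = m² - 4*q (I(m, q) = (m*m - 5*q) + q = (m² - 5*q) + q = m² - 4*q)
(I(-4, -2) + 1*H(-5))³ = (((-4)² - 4*(-2)) + 1*(-7 + (5 - 5)²))³ = ((16 + 8) + 1*(-7 + 0²))³ = (24 + 1*(-7 + 0))³ = (24 + 1*(-7))³ = (24 - 7)³ = 17³ = 4913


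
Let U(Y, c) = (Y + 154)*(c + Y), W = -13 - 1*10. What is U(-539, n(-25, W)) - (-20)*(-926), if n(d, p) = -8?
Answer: 192075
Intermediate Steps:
W = -23 (W = -13 - 10 = -23)
U(Y, c) = (154 + Y)*(Y + c)
U(-539, n(-25, W)) - (-20)*(-926) = ((-539)² + 154*(-539) + 154*(-8) - 539*(-8)) - (-20)*(-926) = (290521 - 83006 - 1232 + 4312) - 1*18520 = 210595 - 18520 = 192075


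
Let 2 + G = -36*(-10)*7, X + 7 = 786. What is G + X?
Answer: 3297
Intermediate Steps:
X = 779 (X = -7 + 786 = 779)
G = 2518 (G = -2 - 36*(-10)*7 = -2 + 360*7 = -2 + 2520 = 2518)
G + X = 2518 + 779 = 3297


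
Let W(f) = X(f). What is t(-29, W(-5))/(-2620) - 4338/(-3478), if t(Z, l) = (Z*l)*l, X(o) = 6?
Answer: 1874574/1139045 ≈ 1.6457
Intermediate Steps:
W(f) = 6
t(Z, l) = Z*l²
t(-29, W(-5))/(-2620) - 4338/(-3478) = -29*6²/(-2620) - 4338/(-3478) = -29*36*(-1/2620) - 4338*(-1/3478) = -1044*(-1/2620) + 2169/1739 = 261/655 + 2169/1739 = 1874574/1139045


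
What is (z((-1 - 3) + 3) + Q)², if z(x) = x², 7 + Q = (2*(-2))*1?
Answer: 100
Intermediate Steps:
Q = -11 (Q = -7 + (2*(-2))*1 = -7 - 4*1 = -7 - 4 = -11)
(z((-1 - 3) + 3) + Q)² = (((-1 - 3) + 3)² - 11)² = ((-4 + 3)² - 11)² = ((-1)² - 11)² = (1 - 11)² = (-10)² = 100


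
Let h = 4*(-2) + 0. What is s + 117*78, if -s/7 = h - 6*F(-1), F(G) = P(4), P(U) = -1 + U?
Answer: 9308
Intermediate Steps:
F(G) = 3 (F(G) = -1 + 4 = 3)
h = -8 (h = -8 + 0 = -8)
s = 182 (s = -7*(-8 - 6*3) = -7*(-8 - 18) = -7*(-26) = 182)
s + 117*78 = 182 + 117*78 = 182 + 9126 = 9308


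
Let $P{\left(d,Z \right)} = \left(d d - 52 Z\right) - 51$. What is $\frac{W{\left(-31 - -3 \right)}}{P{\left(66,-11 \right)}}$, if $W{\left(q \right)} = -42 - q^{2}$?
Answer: $- \frac{826}{4877} \approx -0.16937$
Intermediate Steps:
$P{\left(d,Z \right)} = -51 + d^{2} - 52 Z$ ($P{\left(d,Z \right)} = \left(d^{2} - 52 Z\right) - 51 = -51 + d^{2} - 52 Z$)
$\frac{W{\left(-31 - -3 \right)}}{P{\left(66,-11 \right)}} = \frac{-42 - \left(-31 - -3\right)^{2}}{-51 + 66^{2} - -572} = \frac{-42 - \left(-31 + 3\right)^{2}}{-51 + 4356 + 572} = \frac{-42 - \left(-28\right)^{2}}{4877} = \left(-42 - 784\right) \frac{1}{4877} = \left(-826\right) \frac{1}{4877} = - \frac{826}{4877}$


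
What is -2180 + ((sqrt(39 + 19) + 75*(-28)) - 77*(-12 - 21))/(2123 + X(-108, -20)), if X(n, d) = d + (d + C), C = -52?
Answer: -1475713/677 + sqrt(58)/2031 ≈ -2179.8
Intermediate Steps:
X(n, d) = -52 + 2*d (X(n, d) = d + (d - 52) = d + (-52 + d) = -52 + 2*d)
-2180 + ((sqrt(39 + 19) + 75*(-28)) - 77*(-12 - 21))/(2123 + X(-108, -20)) = -2180 + ((sqrt(39 + 19) + 75*(-28)) - 77*(-12 - 21))/(2123 + (-52 + 2*(-20))) = -2180 + ((sqrt(58) - 2100) - 77*(-33))/(2123 + (-52 - 40)) = -2180 + ((-2100 + sqrt(58)) + 2541)/(2123 - 92) = -2180 + (441 + sqrt(58))/2031 = -2180 + (441 + sqrt(58))*(1/2031) = -2180 + (147/677 + sqrt(58)/2031) = -1475713/677 + sqrt(58)/2031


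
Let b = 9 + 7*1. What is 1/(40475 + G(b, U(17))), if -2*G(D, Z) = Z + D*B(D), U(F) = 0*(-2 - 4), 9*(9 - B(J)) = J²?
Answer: 9/365675 ≈ 2.4612e-5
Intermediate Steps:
B(J) = 9 - J²/9
U(F) = 0 (U(F) = 0*(-6) = 0)
b = 16 (b = 9 + 7 = 16)
G(D, Z) = -Z/2 - D*(9 - D²/9)/2 (G(D, Z) = -(Z + D*(9 - D²/9))/2 = -Z/2 - D*(9 - D²/9)/2)
1/(40475 + G(b, U(17))) = 1/(40475 + (-½*0 + (1/18)*16*(-81 + 16²))) = 1/(40475 + (0 + (1/18)*16*(-81 + 256))) = 1/(40475 + (0 + (1/18)*16*175)) = 1/(40475 + (0 + 1400/9)) = 1/(40475 + 1400/9) = 1/(365675/9) = 9/365675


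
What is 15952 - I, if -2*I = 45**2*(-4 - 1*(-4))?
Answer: 15952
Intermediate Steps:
I = 0 (I = -45**2*(-4 - 1*(-4))/2 = -2025*(-4 + 4)/2 = -2025*0/2 = -1/2*0 = 0)
15952 - I = 15952 - 1*0 = 15952 + 0 = 15952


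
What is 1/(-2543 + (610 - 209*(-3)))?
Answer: -1/1306 ≈ -0.00076570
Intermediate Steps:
1/(-2543 + (610 - 209*(-3))) = 1/(-2543 + (610 - 1*(-627))) = 1/(-2543 + (610 + 627)) = 1/(-2543 + 1237) = 1/(-1306) = -1/1306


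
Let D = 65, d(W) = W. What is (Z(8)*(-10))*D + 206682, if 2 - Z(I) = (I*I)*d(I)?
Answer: 538182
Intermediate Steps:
Z(I) = 2 - I³ (Z(I) = 2 - I*I*I = 2 - I²*I = 2 - I³)
(Z(8)*(-10))*D + 206682 = ((2 - 1*8³)*(-10))*65 + 206682 = ((2 - 1*512)*(-10))*65 + 206682 = ((2 - 512)*(-10))*65 + 206682 = -510*(-10)*65 + 206682 = 5100*65 + 206682 = 331500 + 206682 = 538182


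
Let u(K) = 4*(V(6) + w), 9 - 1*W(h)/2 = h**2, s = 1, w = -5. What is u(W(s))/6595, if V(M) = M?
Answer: 4/6595 ≈ 0.00060652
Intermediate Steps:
W(h) = 18 - 2*h**2
u(K) = 4 (u(K) = 4*(6 - 5) = 4*1 = 4)
u(W(s))/6595 = 4/6595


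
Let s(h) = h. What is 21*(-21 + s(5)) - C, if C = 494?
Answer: -830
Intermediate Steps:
21*(-21 + s(5)) - C = 21*(-21 + 5) - 1*494 = 21*(-16) - 494 = -336 - 494 = -830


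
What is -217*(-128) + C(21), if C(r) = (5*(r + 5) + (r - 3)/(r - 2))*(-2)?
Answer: 522768/19 ≈ 27514.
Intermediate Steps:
C(r) = -50 - 10*r - 2*(-3 + r)/(-2 + r) (C(r) = (5*(5 + r) + (-3 + r)/(-2 + r))*(-2) = ((25 + 5*r) + (-3 + r)/(-2 + r))*(-2) = (25 + 5*r + (-3 + r)/(-2 + r))*(-2) = -50 - 10*r - 2*(-3 + r)/(-2 + r))
-217*(-128) + C(21) = -217*(-128) + 2*(53 - 16*21 - 5*21²)/(-2 + 21) = 27776 + 2*(53 - 336 - 5*441)/19 = 27776 + 2*(1/19)*(53 - 336 - 2205) = 27776 + 2*(1/19)*(-2488) = 27776 - 4976/19 = 522768/19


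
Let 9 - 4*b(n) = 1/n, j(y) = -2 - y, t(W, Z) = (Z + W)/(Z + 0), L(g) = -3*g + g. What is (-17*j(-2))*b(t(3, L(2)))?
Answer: 0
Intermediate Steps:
L(g) = -2*g
t(W, Z) = (W + Z)/Z
b(n) = 9/4 - 1/(4*n)
(-17*j(-2))*b(t(3, L(2))) = (-17*(-2 - 1*(-2)))*((-1 + 9*((3 - 2*2)/((-2*2))))/(4*(((3 - 2*2)/((-2*2)))))) = (-17*(-2 + 2))*((-1 + 9*((3 - 4)/(-4)))/(4*(((3 - 4)/(-4))))) = (-17*0)*((-1 + 9*(-¼*(-1)))/(4*((-¼*(-1))))) = 0*((-1 + 9*(¼))/(4*(¼))) = 0*((¼)*4*(-1 + 9/4)) = 0*((¼)*4*(5/4)) = 0*(5/4) = 0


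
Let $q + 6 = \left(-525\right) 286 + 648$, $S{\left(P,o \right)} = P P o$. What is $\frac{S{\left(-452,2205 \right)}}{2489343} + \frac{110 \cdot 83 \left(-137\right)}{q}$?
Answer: $\frac{11744266980065}{62029448874} \approx 189.33$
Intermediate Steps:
$S{\left(P,o \right)} = o P^{2}$ ($S{\left(P,o \right)} = P^{2} o = o P^{2}$)
$q = -149508$ ($q = -6 + \left(\left(-525\right) 286 + 648\right) = -6 + \left(-150150 + 648\right) = -6 - 149502 = -149508$)
$\frac{S{\left(-452,2205 \right)}}{2489343} + \frac{110 \cdot 83 \left(-137\right)}{q} = \frac{2205 \left(-452\right)^{2}}{2489343} + \frac{110 \cdot 83 \left(-137\right)}{-149508} = 2205 \cdot 204304 \cdot \frac{1}{2489343} + 9130 \left(-137\right) \left(- \frac{1}{149508}\right) = 450490320 \cdot \frac{1}{2489343} - - \frac{625405}{74754} = \frac{150163440}{829781} + \frac{625405}{74754} = \frac{11744266980065}{62029448874}$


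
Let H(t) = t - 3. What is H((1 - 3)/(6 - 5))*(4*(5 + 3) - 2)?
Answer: -150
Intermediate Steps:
H(t) = -3 + t
H((1 - 3)/(6 - 5))*(4*(5 + 3) - 2) = (-3 + (1 - 3)/(6 - 5))*(4*(5 + 3) - 2) = (-3 - 2/1)*(4*8 - 2) = (-3 - 2*1)*(32 - 2) = (-3 - 2)*30 = -5*30 = -150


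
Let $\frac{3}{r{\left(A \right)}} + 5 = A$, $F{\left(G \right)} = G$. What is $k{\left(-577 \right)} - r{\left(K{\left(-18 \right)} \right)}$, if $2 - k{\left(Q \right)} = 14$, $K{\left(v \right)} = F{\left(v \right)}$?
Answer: $- \frac{273}{23} \approx -11.87$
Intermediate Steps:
$K{\left(v \right)} = v$
$r{\left(A \right)} = \frac{3}{-5 + A}$
$k{\left(Q \right)} = -12$ ($k{\left(Q \right)} = 2 - 14 = -12$)
$k{\left(-577 \right)} - r{\left(K{\left(-18 \right)} \right)} = -12 - \frac{3}{-5 - 18} = -12 - \frac{3}{-23} = -12 - 3 \left(- \frac{1}{23}\right) = -12 - - \frac{3}{23} = -12 + \frac{3}{23} = - \frac{273}{23}$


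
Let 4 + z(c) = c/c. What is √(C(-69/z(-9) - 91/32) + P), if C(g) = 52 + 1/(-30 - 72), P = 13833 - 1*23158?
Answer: 7*I*√1968906/102 ≈ 96.297*I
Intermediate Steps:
P = -9325 (P = 13833 - 23158 = -9325)
z(c) = -3 (z(c) = -4 + c/c = -4 + 1 = -3)
C(g) = 5303/102 (C(g) = 52 + 1/(-102) = 52 - 1/102 = 5303/102)
√(C(-69/z(-9) - 91/32) + P) = √(5303/102 - 9325) = √(-945847/102) = 7*I*√1968906/102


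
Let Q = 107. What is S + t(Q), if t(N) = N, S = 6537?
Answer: 6644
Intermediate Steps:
S + t(Q) = 6537 + 107 = 6644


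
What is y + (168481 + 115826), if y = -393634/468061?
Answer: 133072625093/468061 ≈ 2.8431e+5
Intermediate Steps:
y = -393634/468061 (y = -393634*1/468061 = -393634/468061 ≈ -0.84099)
y + (168481 + 115826) = -393634/468061 + (168481 + 115826) = -393634/468061 + 284307 = 133072625093/468061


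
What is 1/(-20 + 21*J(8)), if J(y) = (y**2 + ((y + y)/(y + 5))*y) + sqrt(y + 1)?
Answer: 13/20719 ≈ 0.00062744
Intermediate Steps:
J(y) = y**2 + sqrt(1 + y) + 2*y**2/(5 + y) (J(y) = (y**2 + ((2*y)/(5 + y))*y) + sqrt(1 + y) = (y**2 + (2*y/(5 + y))*y) + sqrt(1 + y) = (y**2 + 2*y**2/(5 + y)) + sqrt(1 + y) = y**2 + sqrt(1 + y) + 2*y**2/(5 + y))
1/(-20 + 21*J(8)) = 1/(-20 + 21*((8**3 + 5*sqrt(1 + 8) + 7*8**2 + 8*sqrt(1 + 8))/(5 + 8))) = 1/(-20 + 21*((512 + 5*sqrt(9) + 7*64 + 8*sqrt(9))/13)) = 1/(-20 + 21*((512 + 5*3 + 448 + 8*3)/13)) = 1/(-20 + 21*((512 + 15 + 448 + 24)/13)) = 1/(-20 + 21*((1/13)*999)) = 1/(-20 + 21*(999/13)) = 1/(-20 + 20979/13) = 1/(20719/13) = 13/20719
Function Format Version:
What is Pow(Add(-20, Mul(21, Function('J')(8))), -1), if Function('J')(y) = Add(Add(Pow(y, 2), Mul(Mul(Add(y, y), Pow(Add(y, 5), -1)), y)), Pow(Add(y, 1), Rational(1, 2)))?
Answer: Rational(13, 20719) ≈ 0.00062744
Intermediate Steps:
Function('J')(y) = Add(Pow(y, 2), Pow(Add(1, y), Rational(1, 2)), Mul(2, Pow(y, 2), Pow(Add(5, y), -1))) (Function('J')(y) = Add(Add(Pow(y, 2), Mul(Mul(Mul(2, y), Pow(Add(5, y), -1)), y)), Pow(Add(1, y), Rational(1, 2))) = Add(Add(Pow(y, 2), Mul(Mul(2, y, Pow(Add(5, y), -1)), y)), Pow(Add(1, y), Rational(1, 2))) = Add(Add(Pow(y, 2), Mul(2, Pow(y, 2), Pow(Add(5, y), -1))), Pow(Add(1, y), Rational(1, 2))) = Add(Pow(y, 2), Pow(Add(1, y), Rational(1, 2)), Mul(2, Pow(y, 2), Pow(Add(5, y), -1))))
Pow(Add(-20, Mul(21, Function('J')(8))), -1) = Pow(Add(-20, Mul(21, Mul(Pow(Add(5, 8), -1), Add(Pow(8, 3), Mul(5, Pow(Add(1, 8), Rational(1, 2))), Mul(7, Pow(8, 2)), Mul(8, Pow(Add(1, 8), Rational(1, 2))))))), -1) = Pow(Add(-20, Mul(21, Mul(Pow(13, -1), Add(512, Mul(5, Pow(9, Rational(1, 2))), Mul(7, 64), Mul(8, Pow(9, Rational(1, 2))))))), -1) = Pow(Add(-20, Mul(21, Mul(Rational(1, 13), Add(512, Mul(5, 3), 448, Mul(8, 3))))), -1) = Pow(Add(-20, Mul(21, Mul(Rational(1, 13), Add(512, 15, 448, 24)))), -1) = Pow(Add(-20, Mul(21, Mul(Rational(1, 13), 999))), -1) = Pow(Add(-20, Mul(21, Rational(999, 13))), -1) = Pow(Add(-20, Rational(20979, 13)), -1) = Pow(Rational(20719, 13), -1) = Rational(13, 20719)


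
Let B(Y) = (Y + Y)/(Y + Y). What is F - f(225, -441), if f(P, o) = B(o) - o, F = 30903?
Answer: 30461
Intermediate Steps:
B(Y) = 1 (B(Y) = (2*Y)/((2*Y)) = (2*Y)*(1/(2*Y)) = 1)
f(P, o) = 1 - o
F - f(225, -441) = 30903 - (1 - 1*(-441)) = 30903 - (1 + 441) = 30903 - 1*442 = 30903 - 442 = 30461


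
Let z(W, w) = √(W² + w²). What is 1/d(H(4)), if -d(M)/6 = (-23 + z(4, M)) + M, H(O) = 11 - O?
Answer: 8/573 + √65/1146 ≈ 0.020997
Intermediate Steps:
d(M) = 138 - 6*M - 6*√(16 + M²) (d(M) = -6*((-23 + √(4² + M²)) + M) = -6*((-23 + √(16 + M²)) + M) = -6*(-23 + M + √(16 + M²)) = 138 - 6*M - 6*√(16 + M²))
1/d(H(4)) = 1/(138 - 6*(11 - 1*4) - 6*√(16 + (11 - 1*4)²)) = 1/(138 - 6*(11 - 4) - 6*√(16 + (11 - 4)²)) = 1/(138 - 6*7 - 6*√(16 + 7²)) = 1/(138 - 42 - 6*√(16 + 49)) = 1/(138 - 42 - 6*√65) = 1/(96 - 6*√65)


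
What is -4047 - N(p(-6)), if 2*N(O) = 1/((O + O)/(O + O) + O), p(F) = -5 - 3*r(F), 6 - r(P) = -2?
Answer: -226631/56 ≈ -4047.0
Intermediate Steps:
r(P) = 8 (r(P) = 6 - 1*(-2) = 6 + 2 = 8)
p(F) = -29 (p(F) = -5 - 3*8 = -5 - 24 = -29)
N(O) = 1/(2*(1 + O)) (N(O) = 1/(2*((O + O)/(O + O) + O)) = 1/(2*((2*O)/((2*O)) + O)) = 1/(2*((2*O)*(1/(2*O)) + O)) = 1/(2*(1 + O)))
-4047 - N(p(-6)) = -4047 - 1/(2*(1 - 29)) = -4047 - 1/(2*(-28)) = -4047 - (-1)/(2*28) = -4047 - 1*(-1/56) = -4047 + 1/56 = -226631/56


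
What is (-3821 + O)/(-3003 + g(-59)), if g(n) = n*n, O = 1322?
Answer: -2499/478 ≈ -5.2280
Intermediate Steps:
g(n) = n²
(-3821 + O)/(-3003 + g(-59)) = (-3821 + 1322)/(-3003 + (-59)²) = -2499/(-3003 + 3481) = -2499/478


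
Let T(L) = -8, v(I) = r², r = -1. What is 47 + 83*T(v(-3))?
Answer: -617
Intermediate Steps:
v(I) = 1 (v(I) = (-1)² = 1)
47 + 83*T(v(-3)) = 47 + 83*(-8) = 47 - 664 = -617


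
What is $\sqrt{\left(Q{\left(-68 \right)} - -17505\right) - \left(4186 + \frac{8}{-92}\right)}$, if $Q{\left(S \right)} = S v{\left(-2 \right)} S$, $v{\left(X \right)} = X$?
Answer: $\frac{\sqrt{2153605}}{23} \approx 63.805$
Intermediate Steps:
$Q{\left(S \right)} = - 2 S^{2}$ ($Q{\left(S \right)} = S \left(- 2 S\right) = - 2 S^{2}$)
$\sqrt{\left(Q{\left(-68 \right)} - -17505\right) - \left(4186 + \frac{8}{-92}\right)} = \sqrt{\left(- 2 \left(-68\right)^{2} - -17505\right) - \left(4186 + \frac{8}{-92}\right)} = \sqrt{\left(\left(-2\right) 4624 + 17505\right) - \frac{96276}{23}} = \sqrt{\left(-9248 + 17505\right) + \left(\frac{2}{23} - 4186\right)} = \sqrt{8257 - \frac{96276}{23}} = \sqrt{\frac{93635}{23}} = \frac{\sqrt{2153605}}{23}$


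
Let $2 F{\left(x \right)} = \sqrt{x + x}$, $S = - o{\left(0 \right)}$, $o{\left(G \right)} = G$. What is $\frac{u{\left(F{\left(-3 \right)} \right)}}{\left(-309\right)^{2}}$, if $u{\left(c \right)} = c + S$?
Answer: $\frac{i \sqrt{6}}{190962} \approx 1.2827 \cdot 10^{-5} i$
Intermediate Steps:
$S = 0$ ($S = \left(-1\right) 0 = 0$)
$F{\left(x \right)} = \frac{\sqrt{2} \sqrt{x}}{2}$ ($F{\left(x \right)} = \frac{\sqrt{x + x}}{2} = \frac{\sqrt{2 x}}{2} = \frac{\sqrt{2} \sqrt{x}}{2}$)
$u{\left(c \right)} = c$ ($u{\left(c \right)} = c + 0 = c$)
$\frac{u{\left(F{\left(-3 \right)} \right)}}{\left(-309\right)^{2}} = \frac{\frac{1}{2} \sqrt{2} \sqrt{-3}}{\left(-309\right)^{2}} = \frac{\frac{1}{2} \sqrt{2} i \sqrt{3}}{95481} = \frac{i \sqrt{6}}{2} \cdot \frac{1}{95481} = \frac{i \sqrt{6}}{190962}$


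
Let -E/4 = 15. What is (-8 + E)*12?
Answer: -816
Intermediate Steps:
E = -60 (E = -4*15 = -60)
(-8 + E)*12 = (-8 - 60)*12 = -68*12 = -816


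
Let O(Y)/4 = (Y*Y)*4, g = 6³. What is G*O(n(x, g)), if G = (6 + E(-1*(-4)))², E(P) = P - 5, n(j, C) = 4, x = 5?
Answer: 6400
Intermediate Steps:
g = 216
E(P) = -5 + P
O(Y) = 16*Y² (O(Y) = 4*((Y*Y)*4) = 4*(Y²*4) = 4*(4*Y²) = 16*Y²)
G = 25 (G = (6 + (-5 - 1*(-4)))² = (6 + (-5 + 4))² = (6 - 1)² = 5² = 25)
G*O(n(x, g)) = 25*(16*4²) = 25*(16*16) = 25*256 = 6400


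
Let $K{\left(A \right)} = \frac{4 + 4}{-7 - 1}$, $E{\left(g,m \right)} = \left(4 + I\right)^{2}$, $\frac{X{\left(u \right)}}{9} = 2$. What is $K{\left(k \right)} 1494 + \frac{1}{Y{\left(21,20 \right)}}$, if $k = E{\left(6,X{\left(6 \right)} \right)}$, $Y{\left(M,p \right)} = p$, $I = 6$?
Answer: $- \frac{29879}{20} \approx -1493.9$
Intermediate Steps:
$X{\left(u \right)} = 18$ ($X{\left(u \right)} = 9 \cdot 2 = 18$)
$E{\left(g,m \right)} = 100$ ($E{\left(g,m \right)} = \left(4 + 6\right)^{2} = 10^{2} = 100$)
$k = 100$
$K{\left(A \right)} = -1$ ($K{\left(A \right)} = \frac{8}{-8} = 8 \left(- \frac{1}{8}\right) = -1$)
$K{\left(k \right)} 1494 + \frac{1}{Y{\left(21,20 \right)}} = \left(-1\right) 1494 + \frac{1}{20} = -1494 + \frac{1}{20} = - \frac{29879}{20}$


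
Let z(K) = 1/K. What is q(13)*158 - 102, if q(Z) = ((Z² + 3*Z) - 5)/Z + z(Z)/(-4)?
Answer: 61417/26 ≈ 2362.2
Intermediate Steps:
z(K) = 1/K
q(Z) = -1/(4*Z) + (-5 + Z² + 3*Z)/Z (q(Z) = ((Z² + 3*Z) - 5)/Z + 1/(Z*(-4)) = (-5 + Z² + 3*Z)/Z - ¼/Z = (-5 + Z² + 3*Z)/Z - 1/(4*Z) = -1/(4*Z) + (-5 + Z² + 3*Z)/Z)
q(13)*158 - 102 = (3 + 13 - 21/4/13)*158 - 102 = (3 + 13 - 21/4*1/13)*158 - 102 = (3 + 13 - 21/52)*158 - 102 = (811/52)*158 - 102 = 64069/26 - 102 = 61417/26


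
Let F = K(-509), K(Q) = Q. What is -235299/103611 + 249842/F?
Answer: -8668715551/17579333 ≈ -493.12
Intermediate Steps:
F = -509
-235299/103611 + 249842/F = -235299/103611 + 249842/(-509) = -235299*1/103611 + 249842*(-1/509) = -78433/34537 - 249842/509 = -8668715551/17579333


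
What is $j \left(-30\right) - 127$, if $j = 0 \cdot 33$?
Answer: $-127$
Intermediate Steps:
$j = 0$
$j \left(-30\right) - 127 = 0 \left(-30\right) - 127 = 0 - 127 = -127$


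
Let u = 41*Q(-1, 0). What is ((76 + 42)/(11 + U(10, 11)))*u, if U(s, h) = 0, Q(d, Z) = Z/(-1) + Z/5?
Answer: 0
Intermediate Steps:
Q(d, Z) = -4*Z/5 (Q(d, Z) = Z*(-1) + Z*(⅕) = -Z + Z/5 = -4*Z/5)
u = 0 (u = 41*(-⅘*0) = 41*0 = 0)
((76 + 42)/(11 + U(10, 11)))*u = ((76 + 42)/(11 + 0))*0 = (118/11)*0 = 0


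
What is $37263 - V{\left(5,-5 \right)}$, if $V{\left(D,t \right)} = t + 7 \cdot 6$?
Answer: $37226$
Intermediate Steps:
$V{\left(D,t \right)} = 42 + t$ ($V{\left(D,t \right)} = t + 42 = 42 + t$)
$37263 - V{\left(5,-5 \right)} = 37263 - \left(42 - 5\right) = 37263 - 37 = 37226$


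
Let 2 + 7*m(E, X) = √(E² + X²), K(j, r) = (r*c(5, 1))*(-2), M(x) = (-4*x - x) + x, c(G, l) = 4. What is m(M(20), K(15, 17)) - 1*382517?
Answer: -2677621/7 + 8*√389/7 ≈ -3.8250e+5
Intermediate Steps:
M(x) = -4*x (M(x) = -5*x + x = -4*x)
K(j, r) = -8*r (K(j, r) = (r*4)*(-2) = (4*r)*(-2) = -8*r)
m(E, X) = -2/7 + √(E² + X²)/7
m(M(20), K(15, 17)) - 1*382517 = (-2/7 + √((-4*20)² + (-8*17)²)/7) - 1*382517 = (-2/7 + √((-80)² + (-136)²)/7) - 382517 = (-2/7 + √(6400 + 18496)/7) - 382517 = (-2/7 + √24896/7) - 382517 = (-2/7 + (8*√389)/7) - 382517 = (-2/7 + 8*√389/7) - 382517 = -2677621/7 + 8*√389/7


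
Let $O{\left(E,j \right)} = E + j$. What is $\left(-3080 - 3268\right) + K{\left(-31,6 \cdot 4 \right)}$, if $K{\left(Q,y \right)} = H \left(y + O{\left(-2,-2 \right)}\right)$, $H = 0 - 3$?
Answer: $-6408$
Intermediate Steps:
$H = -3$
$K{\left(Q,y \right)} = 12 - 3 y$ ($K{\left(Q,y \right)} = - 3 \left(y - 4\right) = - 3 \left(-4 + y\right) = 12 - 3 y$)
$\left(-3080 - 3268\right) + K{\left(-31,6 \cdot 4 \right)} = \left(-3080 - 3268\right) + \left(12 - 3 \cdot 6 \cdot 4\right) = -6348 + \left(12 - 72\right) = -6348 - 60 = -6408$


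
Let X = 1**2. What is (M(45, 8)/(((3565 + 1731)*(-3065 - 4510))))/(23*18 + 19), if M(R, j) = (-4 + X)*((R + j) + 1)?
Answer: 27/2895124600 ≈ 9.3260e-9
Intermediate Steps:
X = 1
M(R, j) = -3 - 3*R - 3*j (M(R, j) = (-4 + 1)*((R + j) + 1) = -3*(1 + R + j) = -3 - 3*R - 3*j)
(M(45, 8)/(((3565 + 1731)*(-3065 - 4510))))/(23*18 + 19) = ((-3 - 3*45 - 3*8)/(((3565 + 1731)*(-3065 - 4510))))/(23*18 + 19) = ((-3 - 135 - 24)/((5296*(-7575))))/(414 + 19) = -162/(-40117200)/433 = -162*(-1/40117200)*(1/433) = (27/6686200)*(1/433) = 27/2895124600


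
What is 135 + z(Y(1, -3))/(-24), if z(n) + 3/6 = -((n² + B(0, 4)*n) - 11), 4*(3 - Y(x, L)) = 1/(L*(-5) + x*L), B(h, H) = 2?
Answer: 7474945/55296 ≈ 135.18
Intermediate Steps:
Y(x, L) = 3 - 1/(4*(-5*L + L*x)) (Y(x, L) = 3 - 1/(4*(L*(-5) + x*L)) = 3 - 1/(4*(-5*L + L*x)))
z(n) = 21/2 - n² - 2*n (z(n) = -½ - ((n² + 2*n) - 11) = -½ - (-11 + n² + 2*n) = -½ + (11 - n² - 2*n) = 21/2 - n² - 2*n)
135 + z(Y(1, -3))/(-24) = 135 + (21/2 - ((¼)*(-1 - 60*(-3) + 12*(-3)*1)/(-3*(-5 + 1)))² - (-1 - 60*(-3) + 12*(-3)*1)/(2*(-3)*(-5 + 1)))/(-24) = 135 + (21/2 - ((¼)*(-⅓)*(-1 + 180 - 36)/(-4))² - (-1)*(-1 + 180 - 36)/(2*3*(-4)))*(-1/24) = 135 + (21/2 - ((¼)*(-⅓)*(-¼)*143)² - (-1)*(-1)*143/(2*3*4))*(-1/24) = 135 + (21/2 - (143/48)² - 2*143/48)*(-1/24) = 135 + (21/2 - 1*20449/2304 - 143/24)*(-1/24) = 135 + (21/2 - 20449/2304 - 143/24)*(-1/24) = 135 - 9985/2304*(-1/24) = 135 + 9985/55296 = 7474945/55296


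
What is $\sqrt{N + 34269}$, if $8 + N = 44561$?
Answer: $3 \sqrt{8758} \approx 280.75$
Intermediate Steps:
$N = 44553$ ($N = -8 + 44561 = 44553$)
$\sqrt{N + 34269} = \sqrt{44553 + 34269} = \sqrt{78822} = 3 \sqrt{8758}$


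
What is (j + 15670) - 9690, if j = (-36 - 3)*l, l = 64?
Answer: 3484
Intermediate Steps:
j = -2496 (j = (-36 - 3)*64 = -39*64 = -2496)
(j + 15670) - 9690 = (-2496 + 15670) - 9690 = 13174 - 9690 = 3484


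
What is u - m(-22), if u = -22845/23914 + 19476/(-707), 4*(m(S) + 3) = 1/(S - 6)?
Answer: -3448223423/135257584 ≈ -25.494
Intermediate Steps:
m(S) = -3 + 1/(4*(-6 + S)) (m(S) = -3 + 1/(4*(S - 6)) = -3 + 1/(4*(-6 + S)))
u = -481900479/16907198 (u = -22845*1/23914 + 19476*(-1/707) = -22845/23914 - 19476/707 = -481900479/16907198 ≈ -28.503)
u - m(-22) = -481900479/16907198 - (73 - 12*(-22))/(4*(-6 - 22)) = -481900479/16907198 - (73 + 264)/(4*(-28)) = -481900479/16907198 - (-1)*337/(4*28) = -481900479/16907198 - 1*(-337/112) = -481900479/16907198 + 337/112 = -3448223423/135257584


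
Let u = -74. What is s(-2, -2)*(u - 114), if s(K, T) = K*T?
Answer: -752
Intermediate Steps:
s(-2, -2)*(u - 114) = (-2*(-2))*(-74 - 114) = 4*(-188) = -752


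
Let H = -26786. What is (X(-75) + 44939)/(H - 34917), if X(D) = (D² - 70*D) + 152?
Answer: -55966/61703 ≈ -0.90702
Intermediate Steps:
X(D) = 152 + D² - 70*D
(X(-75) + 44939)/(H - 34917) = ((152 + (-75)² - 70*(-75)) + 44939)/(-26786 - 34917) = ((152 + 5625 + 5250) + 44939)/(-61703) = (11027 + 44939)*(-1/61703) = 55966*(-1/61703) = -55966/61703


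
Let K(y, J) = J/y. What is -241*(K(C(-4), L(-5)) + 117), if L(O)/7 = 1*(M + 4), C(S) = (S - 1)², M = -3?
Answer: -706612/25 ≈ -28264.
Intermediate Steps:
C(S) = (-1 + S)²
L(O) = 7 (L(O) = 7*(1*(-3 + 4)) = 7*(1*1) = 7*1 = 7)
-241*(K(C(-4), L(-5)) + 117) = -241*(7/((-1 - 4)²) + 117) = -241*(7/((-5)²) + 117) = -241*(7/25 + 117) = -241*2932/25 = -706612/25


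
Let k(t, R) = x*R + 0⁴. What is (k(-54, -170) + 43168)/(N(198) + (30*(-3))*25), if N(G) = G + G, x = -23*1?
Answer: -23539/927 ≈ -25.393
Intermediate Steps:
x = -23
N(G) = 2*G
k(t, R) = -23*R (k(t, R) = -23*R + 0⁴ = -23*R + 0 = -23*R)
(k(-54, -170) + 43168)/(N(198) + (30*(-3))*25) = (-23*(-170) + 43168)/(2*198 + (30*(-3))*25) = (3910 + 43168)/(396 - 90*25) = 47078/(396 - 2250) = 47078/(-1854) = 47078*(-1/1854) = -23539/927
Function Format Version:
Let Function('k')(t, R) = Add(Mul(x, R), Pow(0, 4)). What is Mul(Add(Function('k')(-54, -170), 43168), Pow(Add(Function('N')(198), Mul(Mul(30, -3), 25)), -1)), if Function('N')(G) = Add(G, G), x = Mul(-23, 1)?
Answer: Rational(-23539, 927) ≈ -25.393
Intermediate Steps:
x = -23
Function('N')(G) = Mul(2, G)
Function('k')(t, R) = Mul(-23, R) (Function('k')(t, R) = Add(Mul(-23, R), Pow(0, 4)) = Add(Mul(-23, R), 0) = Mul(-23, R))
Mul(Add(Function('k')(-54, -170), 43168), Pow(Add(Function('N')(198), Mul(Mul(30, -3), 25)), -1)) = Mul(Add(Mul(-23, -170), 43168), Pow(Add(Mul(2, 198), Mul(Mul(30, -3), 25)), -1)) = Mul(Add(3910, 43168), Pow(Add(396, Mul(-90, 25)), -1)) = Mul(47078, Pow(Add(396, -2250), -1)) = Mul(47078, Pow(-1854, -1)) = Mul(47078, Rational(-1, 1854)) = Rational(-23539, 927)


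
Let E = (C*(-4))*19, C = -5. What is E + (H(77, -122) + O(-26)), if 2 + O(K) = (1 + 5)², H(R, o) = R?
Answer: 491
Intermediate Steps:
E = 380 (E = -5*(-4)*19 = 20*19 = 380)
O(K) = 34 (O(K) = -2 + (1 + 5)² = -2 + 6² = -2 + 36 = 34)
E + (H(77, -122) + O(-26)) = 380 + (77 + 34) = 380 + 111 = 491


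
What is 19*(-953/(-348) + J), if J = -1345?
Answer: -8875033/348 ≈ -25503.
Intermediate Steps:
19*(-953/(-348) + J) = 19*(-953/(-348) - 1345) = 19*(-953*(-1/348) - 1345) = 19*(953/348 - 1345) = 19*(-467107/348) = -8875033/348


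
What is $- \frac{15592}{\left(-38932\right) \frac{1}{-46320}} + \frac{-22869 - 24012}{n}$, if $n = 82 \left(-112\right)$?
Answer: $- \frac{1657764133467}{89387872} \approx -18546.0$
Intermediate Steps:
$n = -9184$
$- \frac{15592}{\left(-38932\right) \frac{1}{-46320}} + \frac{-22869 - 24012}{n} = - \frac{15592}{\left(-38932\right) \frac{1}{-46320}} + \frac{-22869 - 24012}{-9184} = - \frac{15592}{\left(-38932\right) \left(- \frac{1}{46320}\right)} - - \frac{46881}{9184} = - \frac{15592}{\frac{9733}{11580}} + \frac{46881}{9184} = \left(-15592\right) \frac{11580}{9733} + \frac{46881}{9184} = - \frac{180555360}{9733} + \frac{46881}{9184} = - \frac{1657764133467}{89387872}$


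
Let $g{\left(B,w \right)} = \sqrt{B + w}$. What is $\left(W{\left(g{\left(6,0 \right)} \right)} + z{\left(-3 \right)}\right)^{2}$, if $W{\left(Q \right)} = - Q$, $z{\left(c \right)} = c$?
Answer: $\left(3 + \sqrt{6}\right)^{2} \approx 29.697$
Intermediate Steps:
$\left(W{\left(g{\left(6,0 \right)} \right)} + z{\left(-3 \right)}\right)^{2} = \left(- \sqrt{6 + 0} - 3\right)^{2} = \left(- \sqrt{6} - 3\right)^{2} = \left(-3 - \sqrt{6}\right)^{2}$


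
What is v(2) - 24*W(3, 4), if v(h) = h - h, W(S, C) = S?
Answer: -72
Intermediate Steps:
v(h) = 0
v(2) - 24*W(3, 4) = 0 - 24*3 = 0 - 72 = -72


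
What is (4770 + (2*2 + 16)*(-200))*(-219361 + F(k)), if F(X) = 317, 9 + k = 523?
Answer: -168663880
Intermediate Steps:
k = 514 (k = -9 + 523 = 514)
(4770 + (2*2 + 16)*(-200))*(-219361 + F(k)) = (4770 + (2*2 + 16)*(-200))*(-219361 + 317) = (4770 + (4 + 16)*(-200))*(-219044) = (4770 + 20*(-200))*(-219044) = (4770 - 4000)*(-219044) = 770*(-219044) = -168663880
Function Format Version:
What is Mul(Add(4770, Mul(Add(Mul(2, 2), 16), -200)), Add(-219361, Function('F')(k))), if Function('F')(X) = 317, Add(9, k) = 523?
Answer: -168663880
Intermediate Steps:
k = 514 (k = Add(-9, 523) = 514)
Mul(Add(4770, Mul(Add(Mul(2, 2), 16), -200)), Add(-219361, Function('F')(k))) = Mul(Add(4770, Mul(Add(Mul(2, 2), 16), -200)), Add(-219361, 317)) = Mul(Add(4770, Mul(Add(4, 16), -200)), -219044) = Mul(Add(4770, Mul(20, -200)), -219044) = Mul(Add(4770, -4000), -219044) = Mul(770, -219044) = -168663880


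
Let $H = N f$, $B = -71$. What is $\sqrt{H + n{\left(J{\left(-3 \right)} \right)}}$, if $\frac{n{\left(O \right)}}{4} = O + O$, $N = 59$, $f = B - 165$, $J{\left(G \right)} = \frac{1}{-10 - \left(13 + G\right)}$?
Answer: $\frac{i \sqrt{348110}}{5} \approx 118.0 i$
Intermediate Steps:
$J{\left(G \right)} = \frac{1}{-23 - G}$
$f = -236$ ($f = -71 - 165 = -236$)
$n{\left(O \right)} = 8 O$ ($n{\left(O \right)} = 4 \left(O + O\right) = 4 \cdot 2 O = 8 O$)
$H = -13924$ ($H = 59 \left(-236\right) = -13924$)
$\sqrt{H + n{\left(J{\left(-3 \right)} \right)}} = \sqrt{-13924 + 8 \left(- \frac{1}{23 - 3}\right)} = \sqrt{-13924 + 8 \left(- \frac{1}{20}\right)} = \sqrt{-13924 - \frac{2}{5}} = \sqrt{- \frac{69622}{5}} = \frac{i \sqrt{348110}}{5}$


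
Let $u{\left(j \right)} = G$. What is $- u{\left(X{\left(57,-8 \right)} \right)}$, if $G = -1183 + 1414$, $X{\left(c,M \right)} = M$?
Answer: $-231$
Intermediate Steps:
$G = 231$
$u{\left(j \right)} = 231$
$- u{\left(X{\left(57,-8 \right)} \right)} = \left(-1\right) 231 = -231$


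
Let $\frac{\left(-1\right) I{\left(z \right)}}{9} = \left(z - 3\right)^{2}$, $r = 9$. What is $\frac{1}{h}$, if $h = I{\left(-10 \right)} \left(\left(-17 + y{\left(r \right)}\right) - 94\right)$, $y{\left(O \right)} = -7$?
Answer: $\frac{1}{179478} \approx 5.5717 \cdot 10^{-6}$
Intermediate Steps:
$I{\left(z \right)} = - 9 \left(-3 + z\right)^{2}$ ($I{\left(z \right)} = - 9 \left(z - 3\right)^{2} = - 9 \left(-3 + z\right)^{2}$)
$h = 179478$ ($h = - 9 \left(-3 - 10\right)^{2} \left(\left(-17 - 7\right) - 94\right) = - 9 \left(-13\right)^{2} \left(-24 - 94\right) = \left(-9\right) 169 \left(-118\right) = \left(-1521\right) \left(-118\right) = 179478$)
$\frac{1}{h} = \frac{1}{179478}$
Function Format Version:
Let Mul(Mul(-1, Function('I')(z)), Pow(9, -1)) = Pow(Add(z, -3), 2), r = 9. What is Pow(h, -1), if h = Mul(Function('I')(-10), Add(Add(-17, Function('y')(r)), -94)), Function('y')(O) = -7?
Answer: Rational(1, 179478) ≈ 5.5717e-6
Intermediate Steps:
Function('I')(z) = Mul(-9, Pow(Add(-3, z), 2)) (Function('I')(z) = Mul(-9, Pow(Add(z, -3), 2)) = Mul(-9, Pow(Add(-3, z), 2)))
h = 179478 (h = Mul(Mul(-9, Pow(Add(-3, -10), 2)), Add(Add(-17, -7), -94)) = Mul(Mul(-9, Pow(-13, 2)), Add(-24, -94)) = Mul(Mul(-9, 169), -118) = Mul(-1521, -118) = 179478)
Pow(h, -1) = Pow(179478, -1) = Rational(1, 179478)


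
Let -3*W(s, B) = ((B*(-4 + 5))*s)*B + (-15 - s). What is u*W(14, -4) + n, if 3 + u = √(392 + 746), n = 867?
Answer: 1062 - 65*√1138 ≈ -1130.7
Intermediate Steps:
W(s, B) = 5 + s/3 - s*B²/3 (W(s, B) = -(((B*(-4 + 5))*s)*B + (-15 - s))/3 = -(((B*1)*s)*B + (-15 - s))/3 = -((B*s)*B + (-15 - s))/3 = -(s*B² + (-15 - s))/3 = -(-15 - s + s*B²)/3 = 5 + s/3 - s*B²/3)
u = -3 + √1138 (u = -3 + √(392 + 746) = -3 + √1138 ≈ 30.734)
u*W(14, -4) + n = (-3 + √1138)*(5 + (⅓)*14 - ⅓*14*(-4)²) + 867 = (-3 + √1138)*(5 + 14/3 - ⅓*14*16) + 867 = (-3 + √1138)*(5 + 14/3 - 224/3) + 867 = (-3 + √1138)*(-65) + 867 = (195 - 65*√1138) + 867 = 1062 - 65*√1138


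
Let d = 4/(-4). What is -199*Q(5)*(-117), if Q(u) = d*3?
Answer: -69849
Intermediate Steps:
d = -1 (d = 4*(-¼) = -1)
Q(u) = -3 (Q(u) = -1*3 = -3)
-199*Q(5)*(-117) = -199*(-3)*(-117) = 597*(-117) = -69849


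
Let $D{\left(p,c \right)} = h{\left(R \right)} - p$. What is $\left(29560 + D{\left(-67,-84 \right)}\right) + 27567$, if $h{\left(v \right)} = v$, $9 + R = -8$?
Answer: $57177$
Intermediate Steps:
$R = -17$ ($R = -9 - 8 = -17$)
$D{\left(p,c \right)} = -17 - p$
$\left(29560 + D{\left(-67,-84 \right)}\right) + 27567 = \left(29560 - -50\right) + 27567 = \left(29560 + \left(-17 + 67\right)\right) + 27567 = \left(29560 + 50\right) + 27567 = 29610 + 27567 = 57177$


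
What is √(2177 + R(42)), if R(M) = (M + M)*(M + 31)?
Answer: √8309 ≈ 91.154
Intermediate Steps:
R(M) = 2*M*(31 + M) (R(M) = (2*M)*(31 + M) = 2*M*(31 + M))
√(2177 + R(42)) = √(2177 + 2*42*(31 + 42)) = √(2177 + 2*42*73) = √(2177 + 6132) = √8309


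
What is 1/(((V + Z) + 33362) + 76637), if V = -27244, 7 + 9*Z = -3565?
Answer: 9/741223 ≈ 1.2142e-5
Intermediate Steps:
Z = -3572/9 (Z = -7/9 + (⅑)*(-3565) = -7/9 - 3565/9 = -3572/9 ≈ -396.89)
1/(((V + Z) + 33362) + 76637) = 1/(((-27244 - 3572/9) + 33362) + 76637) = 1/((-248768/9 + 33362) + 76637) = 1/(51490/9 + 76637) = 1/(741223/9) = 9/741223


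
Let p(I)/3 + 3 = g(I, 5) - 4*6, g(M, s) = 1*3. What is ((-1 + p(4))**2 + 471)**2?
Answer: 33640000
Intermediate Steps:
g(M, s) = 3
p(I) = -72 (p(I) = -9 + 3*(3 - 4*6) = -9 + 3*(3 - 1*24) = -9 + 3*(3 - 24) = -9 + 3*(-21) = -9 - 63 = -72)
((-1 + p(4))**2 + 471)**2 = ((-1 - 72)**2 + 471)**2 = ((-73)**2 + 471)**2 = (5329 + 471)**2 = 5800**2 = 33640000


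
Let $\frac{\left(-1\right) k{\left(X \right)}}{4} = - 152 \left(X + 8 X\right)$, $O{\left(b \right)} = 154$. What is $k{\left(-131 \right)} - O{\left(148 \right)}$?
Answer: $-716986$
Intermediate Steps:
$k{\left(X \right)} = 5472 X$ ($k{\left(X \right)} = - 4 \left(- 152 \left(X + 8 X\right)\right) = - 4 \left(- 152 \cdot 9 X\right) = - 4 \left(- 1368 X\right) = 5472 X$)
$k{\left(-131 \right)} - O{\left(148 \right)} = 5472 \left(-131\right) - 154 = -716832 - 154 = -716986$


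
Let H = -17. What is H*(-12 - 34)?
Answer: 782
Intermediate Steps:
H*(-12 - 34) = -17*(-12 - 34) = -17*(-46) = 782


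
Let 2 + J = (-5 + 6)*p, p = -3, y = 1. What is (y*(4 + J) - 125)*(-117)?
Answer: 14742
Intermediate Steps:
J = -5 (J = -2 + (-5 + 6)*(-3) = -2 + 1*(-3) = -2 - 3 = -5)
(y*(4 + J) - 125)*(-117) = (1*(4 - 5) - 125)*(-117) = (1*(-1) - 125)*(-117) = (-1 - 125)*(-117) = -126*(-117) = 14742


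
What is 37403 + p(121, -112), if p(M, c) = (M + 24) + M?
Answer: 37669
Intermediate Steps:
p(M, c) = 24 + 2*M (p(M, c) = (24 + M) + M = 24 + 2*M)
37403 + p(121, -112) = 37403 + (24 + 2*121) = 37403 + (24 + 242) = 37403 + 266 = 37669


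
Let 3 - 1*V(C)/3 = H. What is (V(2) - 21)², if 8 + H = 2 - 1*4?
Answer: 324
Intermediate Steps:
H = -10 (H = -8 + (2 - 1*4) = -8 + (2 - 4) = -8 - 2 = -10)
V(C) = 39 (V(C) = 9 - 3*(-10) = 9 + 30 = 39)
(V(2) - 21)² = (39 - 21)² = 18² = 324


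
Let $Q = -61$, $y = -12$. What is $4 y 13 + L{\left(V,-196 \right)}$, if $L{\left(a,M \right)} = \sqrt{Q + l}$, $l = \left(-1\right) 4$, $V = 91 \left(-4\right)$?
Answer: $-624 + i \sqrt{65} \approx -624.0 + 8.0623 i$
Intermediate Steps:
$V = -364$
$l = -4$
$L{\left(a,M \right)} = i \sqrt{65}$ ($L{\left(a,M \right)} = \sqrt{-61 - 4} = \sqrt{-65} = i \sqrt{65}$)
$4 y 13 + L{\left(V,-196 \right)} = 4 \left(-12\right) 13 + i \sqrt{65} = \left(-48\right) 13 + i \sqrt{65} = -624 + i \sqrt{65}$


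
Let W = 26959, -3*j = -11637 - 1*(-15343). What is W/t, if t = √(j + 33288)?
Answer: 26959*√288474/96158 ≈ 150.58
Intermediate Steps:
j = -3706/3 (j = -(-11637 - 1*(-15343))/3 = -(-11637 + 15343)/3 = -⅓*3706 = -3706/3 ≈ -1235.3)
t = √288474/3 (t = √(-3706/3 + 33288) = √(96158/3) = √288474/3 ≈ 179.03)
W/t = 26959/((√288474/3)) = 26959*(√288474/96158) = 26959*√288474/96158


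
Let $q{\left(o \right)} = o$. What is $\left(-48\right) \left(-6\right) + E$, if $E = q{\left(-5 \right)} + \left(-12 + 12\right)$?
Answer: $283$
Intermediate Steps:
$E = -5$ ($E = -5 + \left(-12 + 12\right) = -5 + 0 = -5$)
$\left(-48\right) \left(-6\right) + E = \left(-48\right) \left(-6\right) - 5 = 288 - 5 = 283$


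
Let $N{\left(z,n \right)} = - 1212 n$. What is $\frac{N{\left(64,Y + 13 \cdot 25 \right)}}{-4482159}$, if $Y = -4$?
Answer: $\frac{129684}{1494053} \approx 0.0868$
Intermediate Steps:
$\frac{N{\left(64,Y + 13 \cdot 25 \right)}}{-4482159} = \frac{\left(-1212\right) \left(-4 + 13 \cdot 25\right)}{-4482159} = - 1212 \left(-4 + 325\right) \left(- \frac{1}{4482159}\right) = \left(-1212\right) 321 \left(- \frac{1}{4482159}\right) = \left(-389052\right) \left(- \frac{1}{4482159}\right) = \frac{129684}{1494053}$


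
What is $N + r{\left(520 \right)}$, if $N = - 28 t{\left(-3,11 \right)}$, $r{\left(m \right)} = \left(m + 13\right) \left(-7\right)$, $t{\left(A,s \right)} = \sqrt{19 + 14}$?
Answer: $-3731 - 28 \sqrt{33} \approx -3891.8$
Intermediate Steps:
$t{\left(A,s \right)} = \sqrt{33}$
$r{\left(m \right)} = -91 - 7 m$ ($r{\left(m \right)} = \left(13 + m\right) \left(-7\right) = -91 - 7 m$)
$N = - 28 \sqrt{33} \approx -160.85$
$N + r{\left(520 \right)} = - 28 \sqrt{33} - 3731 = -3731 - 28 \sqrt{33}$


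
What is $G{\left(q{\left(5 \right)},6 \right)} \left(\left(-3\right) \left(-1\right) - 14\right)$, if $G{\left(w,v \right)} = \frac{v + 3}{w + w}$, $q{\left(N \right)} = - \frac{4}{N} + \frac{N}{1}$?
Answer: $- \frac{165}{14} \approx -11.786$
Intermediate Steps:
$q{\left(N \right)} = N - \frac{4}{N}$ ($q{\left(N \right)} = - \frac{4}{N} + N 1 = - \frac{4}{N} + N = N - \frac{4}{N}$)
$G{\left(w,v \right)} = \frac{3 + v}{2 w}$
$G{\left(q{\left(5 \right)},6 \right)} \left(\left(-3\right) \left(-1\right) - 14\right) = \frac{3 + 6}{2 \left(5 - \frac{4}{5}\right)} \left(\left(-3\right) \left(-1\right) - 14\right) = \frac{1}{2} \frac{1}{5 - \frac{4}{5}} \cdot 9 \left(3 - 14\right) = \frac{1}{2} \frac{1}{5 - \frac{4}{5}} \cdot 9 \left(-11\right) = \frac{1}{2} \frac{1}{\frac{21}{5}} \cdot 9 \left(-11\right) = \frac{1}{2} \cdot \frac{5}{21} \cdot 9 \left(-11\right) = \frac{15}{14} \left(-11\right) = - \frac{165}{14}$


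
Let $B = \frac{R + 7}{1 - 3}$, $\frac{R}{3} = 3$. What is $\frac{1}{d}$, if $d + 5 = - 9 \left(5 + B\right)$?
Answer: $\frac{1}{22} \approx 0.045455$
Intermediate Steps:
$R = 9$ ($R = 3 \cdot 3 = 9$)
$B = -8$ ($B = \frac{9 + 7}{1 - 3} = \frac{16}{-2} = 16 \left(- \frac{1}{2}\right) = -8$)
$d = 22$ ($d = -5 - 9 \left(5 - 8\right) = -5 - -27 = -5 + 27 = 22$)
$\frac{1}{d} = \frac{1}{22}$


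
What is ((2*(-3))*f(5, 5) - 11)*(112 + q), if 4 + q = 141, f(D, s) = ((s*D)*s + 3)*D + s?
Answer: -966369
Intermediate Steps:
f(D, s) = s + D*(3 + D*s²) (f(D, s) = ((D*s)*s + 3)*D + s = (D*s² + 3)*D + s = (3 + D*s²)*D + s = D*(3 + D*s²) + s = s + D*(3 + D*s²))
q = 137 (q = -4 + 141 = 137)
((2*(-3))*f(5, 5) - 11)*(112 + q) = ((2*(-3))*(5 + 3*5 + 5²*5²) - 11)*(112 + 137) = (-6*(5 + 15 + 25*25) - 11)*249 = (-6*(5 + 15 + 625) - 11)*249 = (-6*645 - 11)*249 = (-3870 - 11)*249 = -3881*249 = -966369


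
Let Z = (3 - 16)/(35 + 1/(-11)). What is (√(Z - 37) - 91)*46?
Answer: -4186 + 23*I*√86106/24 ≈ -4186.0 + 281.21*I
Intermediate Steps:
Z = -143/384 (Z = -13/(35 - 1/11) = -13/384/11 = -13*11/384 = -143/384 ≈ -0.37240)
(√(Z - 37) - 91)*46 = (√(-143/384 - 37) - 91)*46 = (√(-14351/384) - 91)*46 = (I*√86106/48 - 91)*46 = (-91 + I*√86106/48)*46 = -4186 + 23*I*√86106/24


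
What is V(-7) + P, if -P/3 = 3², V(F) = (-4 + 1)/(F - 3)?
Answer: -267/10 ≈ -26.700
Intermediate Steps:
V(F) = -3/(-3 + F)
P = -27 (P = -3*3² = -3*9 = -27)
V(-7) + P = -3/(-3 - 7) - 27 = -3/(-10) - 27 = -3*(-⅒) - 27 = 3/10 - 27 = -267/10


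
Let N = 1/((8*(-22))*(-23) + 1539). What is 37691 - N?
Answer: 210579616/5587 ≈ 37691.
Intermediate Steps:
N = 1/5587 (N = 1/(-176*(-23) + 1539) = 1/(4048 + 1539) = 1/5587 ≈ 0.00017899)
37691 - N = 37691 - 1*1/5587 = 37691 - 1/5587 = 210579616/5587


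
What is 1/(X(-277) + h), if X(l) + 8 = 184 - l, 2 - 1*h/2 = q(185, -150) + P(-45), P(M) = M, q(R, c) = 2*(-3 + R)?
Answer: -1/181 ≈ -0.0055249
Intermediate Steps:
q(R, c) = -6 + 2*R
h = -634 (h = 4 - 2*((-6 + 2*185) - 45) = 4 - 2*((-6 + 370) - 45) = 4 - 2*(364 - 45) = 4 - 2*319 = 4 - 638 = -634)
X(l) = 176 - l (X(l) = -8 + (184 - l) = 176 - l)
1/(X(-277) + h) = 1/((176 - 1*(-277)) - 634) = 1/((176 + 277) - 634) = 1/(453 - 634) = 1/(-181) = -1/181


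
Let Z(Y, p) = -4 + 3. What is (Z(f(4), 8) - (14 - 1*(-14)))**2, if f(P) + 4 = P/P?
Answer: 841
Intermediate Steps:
f(P) = -3 (f(P) = -4 + P/P = -4 + 1 = -3)
Z(Y, p) = -1
(Z(f(4), 8) - (14 - 1*(-14)))**2 = (-1 - (14 - 1*(-14)))**2 = (-1 - (14 + 14))**2 = (-1 - 1*28)**2 = (-1 - 28)**2 = (-29)**2 = 841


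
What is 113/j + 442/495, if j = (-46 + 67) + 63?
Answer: 31021/13860 ≈ 2.2382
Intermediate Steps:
j = 84 (j = 21 + 63 = 84)
113/j + 442/495 = 113/84 + 442/495 = 31021/13860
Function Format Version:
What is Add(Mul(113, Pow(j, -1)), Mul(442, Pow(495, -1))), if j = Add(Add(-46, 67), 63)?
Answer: Rational(31021, 13860) ≈ 2.2382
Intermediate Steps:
j = 84 (j = Add(21, 63) = 84)
Add(Mul(113, Pow(j, -1)), Mul(442, Pow(495, -1))) = Add(Mul(113, Pow(84, -1)), Mul(442, Pow(495, -1))) = Add(Mul(113, Rational(1, 84)), Mul(442, Rational(1, 495))) = Add(Rational(113, 84), Rational(442, 495)) = Rational(31021, 13860)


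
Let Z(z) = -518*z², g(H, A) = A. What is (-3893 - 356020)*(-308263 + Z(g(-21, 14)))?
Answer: 147489108183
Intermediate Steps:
(-3893 - 356020)*(-308263 + Z(g(-21, 14))) = (-3893 - 356020)*(-308263 - 518*14²) = -359913*(-308263 - 518*196) = -359913*(-308263 - 101528) = -359913*(-409791) = 147489108183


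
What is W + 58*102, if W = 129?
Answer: 6045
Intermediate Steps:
W + 58*102 = 129 + 58*102 = 129 + 5916 = 6045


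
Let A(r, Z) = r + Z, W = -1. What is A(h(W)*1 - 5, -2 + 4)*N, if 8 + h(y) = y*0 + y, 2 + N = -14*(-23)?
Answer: -3840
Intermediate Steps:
N = 320 (N = -2 - 14*(-23) = -2 + 322 = 320)
h(y) = -8 + y (h(y) = -8 + (y*0 + y) = -8 + (0 + y) = -8 + y)
A(r, Z) = Z + r
A(h(W)*1 - 5, -2 + 4)*N = ((-2 + 4) + ((-8 - 1)*1 - 5))*320 = (2 + (-9*1 - 5))*320 = (2 + (-9 - 5))*320 = (2 - 14)*320 = -12*320 = -3840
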